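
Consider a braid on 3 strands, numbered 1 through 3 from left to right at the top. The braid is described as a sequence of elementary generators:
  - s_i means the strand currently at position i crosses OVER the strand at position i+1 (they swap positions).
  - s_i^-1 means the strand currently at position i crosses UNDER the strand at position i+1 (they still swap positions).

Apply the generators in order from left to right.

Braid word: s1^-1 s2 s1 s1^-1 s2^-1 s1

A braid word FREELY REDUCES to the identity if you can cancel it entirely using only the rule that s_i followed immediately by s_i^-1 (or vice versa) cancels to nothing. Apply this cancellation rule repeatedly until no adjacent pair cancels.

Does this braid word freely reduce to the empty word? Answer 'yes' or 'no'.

Answer: yes

Derivation:
Gen 1 (s1^-1): push. Stack: [s1^-1]
Gen 2 (s2): push. Stack: [s1^-1 s2]
Gen 3 (s1): push. Stack: [s1^-1 s2 s1]
Gen 4 (s1^-1): cancels prior s1. Stack: [s1^-1 s2]
Gen 5 (s2^-1): cancels prior s2. Stack: [s1^-1]
Gen 6 (s1): cancels prior s1^-1. Stack: []
Reduced word: (empty)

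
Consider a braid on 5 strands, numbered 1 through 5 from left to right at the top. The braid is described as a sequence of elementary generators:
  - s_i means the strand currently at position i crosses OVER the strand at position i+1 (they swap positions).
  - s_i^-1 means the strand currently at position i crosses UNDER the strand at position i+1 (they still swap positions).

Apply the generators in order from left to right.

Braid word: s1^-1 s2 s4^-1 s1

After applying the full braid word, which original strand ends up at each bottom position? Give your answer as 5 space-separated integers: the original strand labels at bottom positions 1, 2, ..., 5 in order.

Answer: 3 2 1 5 4

Derivation:
Gen 1 (s1^-1): strand 1 crosses under strand 2. Perm now: [2 1 3 4 5]
Gen 2 (s2): strand 1 crosses over strand 3. Perm now: [2 3 1 4 5]
Gen 3 (s4^-1): strand 4 crosses under strand 5. Perm now: [2 3 1 5 4]
Gen 4 (s1): strand 2 crosses over strand 3. Perm now: [3 2 1 5 4]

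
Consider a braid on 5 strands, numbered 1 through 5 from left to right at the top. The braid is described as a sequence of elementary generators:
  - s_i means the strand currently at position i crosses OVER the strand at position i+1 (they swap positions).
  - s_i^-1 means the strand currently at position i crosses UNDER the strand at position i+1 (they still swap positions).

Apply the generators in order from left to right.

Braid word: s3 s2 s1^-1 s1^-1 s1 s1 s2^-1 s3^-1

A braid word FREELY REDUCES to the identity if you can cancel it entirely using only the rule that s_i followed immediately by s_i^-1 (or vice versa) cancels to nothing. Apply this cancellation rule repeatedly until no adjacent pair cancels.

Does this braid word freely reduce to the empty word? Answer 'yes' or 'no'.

Gen 1 (s3): push. Stack: [s3]
Gen 2 (s2): push. Stack: [s3 s2]
Gen 3 (s1^-1): push. Stack: [s3 s2 s1^-1]
Gen 4 (s1^-1): push. Stack: [s3 s2 s1^-1 s1^-1]
Gen 5 (s1): cancels prior s1^-1. Stack: [s3 s2 s1^-1]
Gen 6 (s1): cancels prior s1^-1. Stack: [s3 s2]
Gen 7 (s2^-1): cancels prior s2. Stack: [s3]
Gen 8 (s3^-1): cancels prior s3. Stack: []
Reduced word: (empty)

Answer: yes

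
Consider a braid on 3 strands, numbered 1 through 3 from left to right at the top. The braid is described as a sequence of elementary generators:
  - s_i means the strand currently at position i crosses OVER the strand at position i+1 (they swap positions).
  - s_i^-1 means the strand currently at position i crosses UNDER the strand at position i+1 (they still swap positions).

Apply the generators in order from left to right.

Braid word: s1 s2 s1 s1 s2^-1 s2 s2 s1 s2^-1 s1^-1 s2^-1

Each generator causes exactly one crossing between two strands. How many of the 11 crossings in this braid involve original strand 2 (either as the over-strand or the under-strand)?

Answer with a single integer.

Answer: 6

Derivation:
Gen 1: crossing 1x2. Involves strand 2? yes. Count so far: 1
Gen 2: crossing 1x3. Involves strand 2? no. Count so far: 1
Gen 3: crossing 2x3. Involves strand 2? yes. Count so far: 2
Gen 4: crossing 3x2. Involves strand 2? yes. Count so far: 3
Gen 5: crossing 3x1. Involves strand 2? no. Count so far: 3
Gen 6: crossing 1x3. Involves strand 2? no. Count so far: 3
Gen 7: crossing 3x1. Involves strand 2? no. Count so far: 3
Gen 8: crossing 2x1. Involves strand 2? yes. Count so far: 4
Gen 9: crossing 2x3. Involves strand 2? yes. Count so far: 5
Gen 10: crossing 1x3. Involves strand 2? no. Count so far: 5
Gen 11: crossing 1x2. Involves strand 2? yes. Count so far: 6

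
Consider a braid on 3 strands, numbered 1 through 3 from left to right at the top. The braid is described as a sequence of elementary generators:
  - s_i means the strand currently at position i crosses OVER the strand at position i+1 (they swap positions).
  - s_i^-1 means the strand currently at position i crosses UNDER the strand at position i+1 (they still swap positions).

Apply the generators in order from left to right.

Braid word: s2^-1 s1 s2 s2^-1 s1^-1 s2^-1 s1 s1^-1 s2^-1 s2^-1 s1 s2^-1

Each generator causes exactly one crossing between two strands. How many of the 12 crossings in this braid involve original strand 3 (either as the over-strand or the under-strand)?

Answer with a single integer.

Answer: 7

Derivation:
Gen 1: crossing 2x3. Involves strand 3? yes. Count so far: 1
Gen 2: crossing 1x3. Involves strand 3? yes. Count so far: 2
Gen 3: crossing 1x2. Involves strand 3? no. Count so far: 2
Gen 4: crossing 2x1. Involves strand 3? no. Count so far: 2
Gen 5: crossing 3x1. Involves strand 3? yes. Count so far: 3
Gen 6: crossing 3x2. Involves strand 3? yes. Count so far: 4
Gen 7: crossing 1x2. Involves strand 3? no. Count so far: 4
Gen 8: crossing 2x1. Involves strand 3? no. Count so far: 4
Gen 9: crossing 2x3. Involves strand 3? yes. Count so far: 5
Gen 10: crossing 3x2. Involves strand 3? yes. Count so far: 6
Gen 11: crossing 1x2. Involves strand 3? no. Count so far: 6
Gen 12: crossing 1x3. Involves strand 3? yes. Count so far: 7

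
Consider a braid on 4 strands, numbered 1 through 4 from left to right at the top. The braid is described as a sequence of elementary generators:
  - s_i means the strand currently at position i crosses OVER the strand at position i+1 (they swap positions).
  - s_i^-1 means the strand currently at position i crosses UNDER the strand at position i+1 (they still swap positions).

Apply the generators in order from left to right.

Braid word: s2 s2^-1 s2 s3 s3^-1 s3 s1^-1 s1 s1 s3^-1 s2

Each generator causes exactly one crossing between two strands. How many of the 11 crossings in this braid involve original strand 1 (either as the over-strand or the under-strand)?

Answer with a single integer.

Gen 1: crossing 2x3. Involves strand 1? no. Count so far: 0
Gen 2: crossing 3x2. Involves strand 1? no. Count so far: 0
Gen 3: crossing 2x3. Involves strand 1? no. Count so far: 0
Gen 4: crossing 2x4. Involves strand 1? no. Count so far: 0
Gen 5: crossing 4x2. Involves strand 1? no. Count so far: 0
Gen 6: crossing 2x4. Involves strand 1? no. Count so far: 0
Gen 7: crossing 1x3. Involves strand 1? yes. Count so far: 1
Gen 8: crossing 3x1. Involves strand 1? yes. Count so far: 2
Gen 9: crossing 1x3. Involves strand 1? yes. Count so far: 3
Gen 10: crossing 4x2. Involves strand 1? no. Count so far: 3
Gen 11: crossing 1x2. Involves strand 1? yes. Count so far: 4

Answer: 4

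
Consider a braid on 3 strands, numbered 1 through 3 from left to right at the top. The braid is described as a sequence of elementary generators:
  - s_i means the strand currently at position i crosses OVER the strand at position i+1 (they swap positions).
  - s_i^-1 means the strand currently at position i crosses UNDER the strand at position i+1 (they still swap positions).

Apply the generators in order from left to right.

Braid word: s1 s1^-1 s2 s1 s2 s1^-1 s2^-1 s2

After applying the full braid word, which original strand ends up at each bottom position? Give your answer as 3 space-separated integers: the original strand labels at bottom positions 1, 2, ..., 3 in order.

Answer: 2 3 1

Derivation:
Gen 1 (s1): strand 1 crosses over strand 2. Perm now: [2 1 3]
Gen 2 (s1^-1): strand 2 crosses under strand 1. Perm now: [1 2 3]
Gen 3 (s2): strand 2 crosses over strand 3. Perm now: [1 3 2]
Gen 4 (s1): strand 1 crosses over strand 3. Perm now: [3 1 2]
Gen 5 (s2): strand 1 crosses over strand 2. Perm now: [3 2 1]
Gen 6 (s1^-1): strand 3 crosses under strand 2. Perm now: [2 3 1]
Gen 7 (s2^-1): strand 3 crosses under strand 1. Perm now: [2 1 3]
Gen 8 (s2): strand 1 crosses over strand 3. Perm now: [2 3 1]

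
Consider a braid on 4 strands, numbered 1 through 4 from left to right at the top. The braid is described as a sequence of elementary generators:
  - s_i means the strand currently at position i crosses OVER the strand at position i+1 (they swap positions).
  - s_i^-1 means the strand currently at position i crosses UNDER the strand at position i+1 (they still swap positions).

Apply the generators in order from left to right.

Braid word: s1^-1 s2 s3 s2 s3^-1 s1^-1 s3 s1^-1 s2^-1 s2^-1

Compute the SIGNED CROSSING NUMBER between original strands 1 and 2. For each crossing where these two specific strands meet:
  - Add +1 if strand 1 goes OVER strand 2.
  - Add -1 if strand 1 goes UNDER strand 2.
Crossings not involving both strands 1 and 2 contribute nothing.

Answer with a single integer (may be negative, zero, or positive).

Answer: -1

Derivation:
Gen 1: 1 under 2. Both 1&2? yes. Contrib: -1. Sum: -1
Gen 2: crossing 1x3. Both 1&2? no. Sum: -1
Gen 3: crossing 1x4. Both 1&2? no. Sum: -1
Gen 4: crossing 3x4. Both 1&2? no. Sum: -1
Gen 5: crossing 3x1. Both 1&2? no. Sum: -1
Gen 6: crossing 2x4. Both 1&2? no. Sum: -1
Gen 7: crossing 1x3. Both 1&2? no. Sum: -1
Gen 8: crossing 4x2. Both 1&2? no. Sum: -1
Gen 9: crossing 4x3. Both 1&2? no. Sum: -1
Gen 10: crossing 3x4. Both 1&2? no. Sum: -1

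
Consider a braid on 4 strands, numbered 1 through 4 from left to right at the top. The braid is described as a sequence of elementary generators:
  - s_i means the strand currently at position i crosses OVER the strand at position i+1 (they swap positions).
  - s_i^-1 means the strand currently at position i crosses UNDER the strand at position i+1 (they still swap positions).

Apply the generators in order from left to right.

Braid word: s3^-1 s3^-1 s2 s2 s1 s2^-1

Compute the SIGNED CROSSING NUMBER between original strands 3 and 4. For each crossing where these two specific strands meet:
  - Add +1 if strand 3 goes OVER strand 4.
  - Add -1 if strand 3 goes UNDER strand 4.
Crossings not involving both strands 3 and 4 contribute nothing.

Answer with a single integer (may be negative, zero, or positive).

Answer: 0

Derivation:
Gen 1: 3 under 4. Both 3&4? yes. Contrib: -1. Sum: -1
Gen 2: 4 under 3. Both 3&4? yes. Contrib: +1. Sum: 0
Gen 3: crossing 2x3. Both 3&4? no. Sum: 0
Gen 4: crossing 3x2. Both 3&4? no. Sum: 0
Gen 5: crossing 1x2. Both 3&4? no. Sum: 0
Gen 6: crossing 1x3. Both 3&4? no. Sum: 0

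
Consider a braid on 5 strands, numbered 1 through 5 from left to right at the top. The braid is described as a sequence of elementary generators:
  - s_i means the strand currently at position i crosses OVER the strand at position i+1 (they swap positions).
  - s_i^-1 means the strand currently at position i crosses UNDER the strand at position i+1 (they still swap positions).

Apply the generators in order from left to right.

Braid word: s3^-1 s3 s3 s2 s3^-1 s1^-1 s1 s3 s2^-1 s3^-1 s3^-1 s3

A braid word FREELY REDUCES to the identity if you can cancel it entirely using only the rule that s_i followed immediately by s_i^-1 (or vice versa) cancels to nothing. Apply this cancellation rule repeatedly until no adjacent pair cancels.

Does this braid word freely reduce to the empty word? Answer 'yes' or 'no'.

Answer: yes

Derivation:
Gen 1 (s3^-1): push. Stack: [s3^-1]
Gen 2 (s3): cancels prior s3^-1. Stack: []
Gen 3 (s3): push. Stack: [s3]
Gen 4 (s2): push. Stack: [s3 s2]
Gen 5 (s3^-1): push. Stack: [s3 s2 s3^-1]
Gen 6 (s1^-1): push. Stack: [s3 s2 s3^-1 s1^-1]
Gen 7 (s1): cancels prior s1^-1. Stack: [s3 s2 s3^-1]
Gen 8 (s3): cancels prior s3^-1. Stack: [s3 s2]
Gen 9 (s2^-1): cancels prior s2. Stack: [s3]
Gen 10 (s3^-1): cancels prior s3. Stack: []
Gen 11 (s3^-1): push. Stack: [s3^-1]
Gen 12 (s3): cancels prior s3^-1. Stack: []
Reduced word: (empty)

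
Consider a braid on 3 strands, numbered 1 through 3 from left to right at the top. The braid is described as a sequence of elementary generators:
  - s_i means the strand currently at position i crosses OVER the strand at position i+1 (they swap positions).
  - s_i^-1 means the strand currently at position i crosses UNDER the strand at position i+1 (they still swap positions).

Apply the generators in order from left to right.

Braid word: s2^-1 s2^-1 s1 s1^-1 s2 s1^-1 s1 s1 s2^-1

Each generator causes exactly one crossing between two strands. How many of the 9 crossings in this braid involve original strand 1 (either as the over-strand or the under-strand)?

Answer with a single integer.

Answer: 6

Derivation:
Gen 1: crossing 2x3. Involves strand 1? no. Count so far: 0
Gen 2: crossing 3x2. Involves strand 1? no. Count so far: 0
Gen 3: crossing 1x2. Involves strand 1? yes. Count so far: 1
Gen 4: crossing 2x1. Involves strand 1? yes. Count so far: 2
Gen 5: crossing 2x3. Involves strand 1? no. Count so far: 2
Gen 6: crossing 1x3. Involves strand 1? yes. Count so far: 3
Gen 7: crossing 3x1. Involves strand 1? yes. Count so far: 4
Gen 8: crossing 1x3. Involves strand 1? yes. Count so far: 5
Gen 9: crossing 1x2. Involves strand 1? yes. Count so far: 6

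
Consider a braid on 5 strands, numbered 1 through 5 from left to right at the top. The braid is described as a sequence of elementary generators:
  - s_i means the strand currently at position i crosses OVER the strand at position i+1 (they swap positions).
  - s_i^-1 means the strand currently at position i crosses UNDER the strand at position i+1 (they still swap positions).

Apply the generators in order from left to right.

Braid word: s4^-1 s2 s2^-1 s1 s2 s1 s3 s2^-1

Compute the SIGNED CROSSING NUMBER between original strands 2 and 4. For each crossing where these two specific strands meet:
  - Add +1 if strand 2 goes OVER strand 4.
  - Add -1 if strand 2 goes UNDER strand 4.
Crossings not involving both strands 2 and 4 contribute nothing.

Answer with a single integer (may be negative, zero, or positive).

Gen 1: crossing 4x5. Both 2&4? no. Sum: 0
Gen 2: crossing 2x3. Both 2&4? no. Sum: 0
Gen 3: crossing 3x2. Both 2&4? no. Sum: 0
Gen 4: crossing 1x2. Both 2&4? no. Sum: 0
Gen 5: crossing 1x3. Both 2&4? no. Sum: 0
Gen 6: crossing 2x3. Both 2&4? no. Sum: 0
Gen 7: crossing 1x5. Both 2&4? no. Sum: 0
Gen 8: crossing 2x5. Both 2&4? no. Sum: 0

Answer: 0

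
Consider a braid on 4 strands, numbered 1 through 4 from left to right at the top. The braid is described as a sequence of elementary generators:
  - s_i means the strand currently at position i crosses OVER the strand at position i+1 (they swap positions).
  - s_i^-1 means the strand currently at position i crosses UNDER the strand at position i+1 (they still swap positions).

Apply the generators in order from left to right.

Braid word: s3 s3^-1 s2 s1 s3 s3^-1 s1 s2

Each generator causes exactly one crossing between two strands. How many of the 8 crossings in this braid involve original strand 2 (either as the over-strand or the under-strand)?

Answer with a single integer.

Gen 1: crossing 3x4. Involves strand 2? no. Count so far: 0
Gen 2: crossing 4x3. Involves strand 2? no. Count so far: 0
Gen 3: crossing 2x3. Involves strand 2? yes. Count so far: 1
Gen 4: crossing 1x3. Involves strand 2? no. Count so far: 1
Gen 5: crossing 2x4. Involves strand 2? yes. Count so far: 2
Gen 6: crossing 4x2. Involves strand 2? yes. Count so far: 3
Gen 7: crossing 3x1. Involves strand 2? no. Count so far: 3
Gen 8: crossing 3x2. Involves strand 2? yes. Count so far: 4

Answer: 4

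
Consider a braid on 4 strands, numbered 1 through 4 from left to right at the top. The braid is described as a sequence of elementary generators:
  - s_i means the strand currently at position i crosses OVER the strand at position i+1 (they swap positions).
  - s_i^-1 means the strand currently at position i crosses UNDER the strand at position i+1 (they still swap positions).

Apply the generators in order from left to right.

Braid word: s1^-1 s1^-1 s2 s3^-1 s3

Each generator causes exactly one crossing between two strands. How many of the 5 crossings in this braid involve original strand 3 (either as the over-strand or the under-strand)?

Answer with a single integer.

Answer: 1

Derivation:
Gen 1: crossing 1x2. Involves strand 3? no. Count so far: 0
Gen 2: crossing 2x1. Involves strand 3? no. Count so far: 0
Gen 3: crossing 2x3. Involves strand 3? yes. Count so far: 1
Gen 4: crossing 2x4. Involves strand 3? no. Count so far: 1
Gen 5: crossing 4x2. Involves strand 3? no. Count so far: 1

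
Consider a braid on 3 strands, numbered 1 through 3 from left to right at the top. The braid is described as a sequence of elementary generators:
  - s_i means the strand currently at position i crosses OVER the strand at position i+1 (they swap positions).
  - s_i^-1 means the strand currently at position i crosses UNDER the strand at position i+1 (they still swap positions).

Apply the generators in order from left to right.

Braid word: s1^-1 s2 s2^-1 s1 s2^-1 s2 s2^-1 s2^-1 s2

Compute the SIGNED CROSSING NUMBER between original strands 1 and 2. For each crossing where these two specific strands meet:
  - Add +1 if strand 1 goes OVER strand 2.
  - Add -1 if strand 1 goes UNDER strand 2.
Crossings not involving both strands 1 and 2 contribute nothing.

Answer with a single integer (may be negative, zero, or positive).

Gen 1: 1 under 2. Both 1&2? yes. Contrib: -1. Sum: -1
Gen 2: crossing 1x3. Both 1&2? no. Sum: -1
Gen 3: crossing 3x1. Both 1&2? no. Sum: -1
Gen 4: 2 over 1. Both 1&2? yes. Contrib: -1. Sum: -2
Gen 5: crossing 2x3. Both 1&2? no. Sum: -2
Gen 6: crossing 3x2. Both 1&2? no. Sum: -2
Gen 7: crossing 2x3. Both 1&2? no. Sum: -2
Gen 8: crossing 3x2. Both 1&2? no. Sum: -2
Gen 9: crossing 2x3. Both 1&2? no. Sum: -2

Answer: -2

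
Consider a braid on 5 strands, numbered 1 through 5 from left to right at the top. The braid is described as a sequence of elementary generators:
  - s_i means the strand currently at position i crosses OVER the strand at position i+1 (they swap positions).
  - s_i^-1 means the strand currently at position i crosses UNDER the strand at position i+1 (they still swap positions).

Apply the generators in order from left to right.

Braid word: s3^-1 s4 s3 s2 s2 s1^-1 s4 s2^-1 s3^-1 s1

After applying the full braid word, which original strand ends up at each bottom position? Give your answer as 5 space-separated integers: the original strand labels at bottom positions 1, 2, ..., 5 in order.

Gen 1 (s3^-1): strand 3 crosses under strand 4. Perm now: [1 2 4 3 5]
Gen 2 (s4): strand 3 crosses over strand 5. Perm now: [1 2 4 5 3]
Gen 3 (s3): strand 4 crosses over strand 5. Perm now: [1 2 5 4 3]
Gen 4 (s2): strand 2 crosses over strand 5. Perm now: [1 5 2 4 3]
Gen 5 (s2): strand 5 crosses over strand 2. Perm now: [1 2 5 4 3]
Gen 6 (s1^-1): strand 1 crosses under strand 2. Perm now: [2 1 5 4 3]
Gen 7 (s4): strand 4 crosses over strand 3. Perm now: [2 1 5 3 4]
Gen 8 (s2^-1): strand 1 crosses under strand 5. Perm now: [2 5 1 3 4]
Gen 9 (s3^-1): strand 1 crosses under strand 3. Perm now: [2 5 3 1 4]
Gen 10 (s1): strand 2 crosses over strand 5. Perm now: [5 2 3 1 4]

Answer: 5 2 3 1 4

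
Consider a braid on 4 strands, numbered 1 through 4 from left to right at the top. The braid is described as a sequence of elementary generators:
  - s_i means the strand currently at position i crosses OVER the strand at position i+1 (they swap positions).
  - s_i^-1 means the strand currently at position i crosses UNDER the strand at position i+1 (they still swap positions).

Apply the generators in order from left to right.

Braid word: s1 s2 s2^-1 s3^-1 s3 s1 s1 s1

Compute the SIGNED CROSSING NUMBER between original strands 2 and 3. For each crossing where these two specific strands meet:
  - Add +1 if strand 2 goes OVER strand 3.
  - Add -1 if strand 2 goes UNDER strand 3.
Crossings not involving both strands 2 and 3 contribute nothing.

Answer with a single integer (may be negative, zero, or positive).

Answer: 0

Derivation:
Gen 1: crossing 1x2. Both 2&3? no. Sum: 0
Gen 2: crossing 1x3. Both 2&3? no. Sum: 0
Gen 3: crossing 3x1. Both 2&3? no. Sum: 0
Gen 4: crossing 3x4. Both 2&3? no. Sum: 0
Gen 5: crossing 4x3. Both 2&3? no. Sum: 0
Gen 6: crossing 2x1. Both 2&3? no. Sum: 0
Gen 7: crossing 1x2. Both 2&3? no. Sum: 0
Gen 8: crossing 2x1. Both 2&3? no. Sum: 0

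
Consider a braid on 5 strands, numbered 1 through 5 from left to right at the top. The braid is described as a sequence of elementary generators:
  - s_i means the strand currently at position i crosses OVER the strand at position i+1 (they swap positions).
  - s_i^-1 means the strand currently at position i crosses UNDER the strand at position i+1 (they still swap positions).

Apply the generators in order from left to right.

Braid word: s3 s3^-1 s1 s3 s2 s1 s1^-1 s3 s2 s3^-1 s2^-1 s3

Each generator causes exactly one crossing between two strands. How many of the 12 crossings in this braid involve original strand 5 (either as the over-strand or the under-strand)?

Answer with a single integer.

Answer: 0

Derivation:
Gen 1: crossing 3x4. Involves strand 5? no. Count so far: 0
Gen 2: crossing 4x3. Involves strand 5? no. Count so far: 0
Gen 3: crossing 1x2. Involves strand 5? no. Count so far: 0
Gen 4: crossing 3x4. Involves strand 5? no. Count so far: 0
Gen 5: crossing 1x4. Involves strand 5? no. Count so far: 0
Gen 6: crossing 2x4. Involves strand 5? no. Count so far: 0
Gen 7: crossing 4x2. Involves strand 5? no. Count so far: 0
Gen 8: crossing 1x3. Involves strand 5? no. Count so far: 0
Gen 9: crossing 4x3. Involves strand 5? no. Count so far: 0
Gen 10: crossing 4x1. Involves strand 5? no. Count so far: 0
Gen 11: crossing 3x1. Involves strand 5? no. Count so far: 0
Gen 12: crossing 3x4. Involves strand 5? no. Count so far: 0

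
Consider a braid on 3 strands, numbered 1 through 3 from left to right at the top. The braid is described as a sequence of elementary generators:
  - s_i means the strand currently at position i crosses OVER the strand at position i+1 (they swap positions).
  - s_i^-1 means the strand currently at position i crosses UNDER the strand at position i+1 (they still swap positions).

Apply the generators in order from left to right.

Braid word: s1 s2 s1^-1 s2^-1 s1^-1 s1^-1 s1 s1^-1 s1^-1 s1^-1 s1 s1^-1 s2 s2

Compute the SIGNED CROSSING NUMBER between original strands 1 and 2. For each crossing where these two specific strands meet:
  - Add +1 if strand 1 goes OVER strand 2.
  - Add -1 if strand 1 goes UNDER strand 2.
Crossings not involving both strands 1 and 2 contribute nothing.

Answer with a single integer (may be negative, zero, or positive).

Answer: 2

Derivation:
Gen 1: 1 over 2. Both 1&2? yes. Contrib: +1. Sum: 1
Gen 2: crossing 1x3. Both 1&2? no. Sum: 1
Gen 3: crossing 2x3. Both 1&2? no. Sum: 1
Gen 4: 2 under 1. Both 1&2? yes. Contrib: +1. Sum: 2
Gen 5: crossing 3x1. Both 1&2? no. Sum: 2
Gen 6: crossing 1x3. Both 1&2? no. Sum: 2
Gen 7: crossing 3x1. Both 1&2? no. Sum: 2
Gen 8: crossing 1x3. Both 1&2? no. Sum: 2
Gen 9: crossing 3x1. Both 1&2? no. Sum: 2
Gen 10: crossing 1x3. Both 1&2? no. Sum: 2
Gen 11: crossing 3x1. Both 1&2? no. Sum: 2
Gen 12: crossing 1x3. Both 1&2? no. Sum: 2
Gen 13: 1 over 2. Both 1&2? yes. Contrib: +1. Sum: 3
Gen 14: 2 over 1. Both 1&2? yes. Contrib: -1. Sum: 2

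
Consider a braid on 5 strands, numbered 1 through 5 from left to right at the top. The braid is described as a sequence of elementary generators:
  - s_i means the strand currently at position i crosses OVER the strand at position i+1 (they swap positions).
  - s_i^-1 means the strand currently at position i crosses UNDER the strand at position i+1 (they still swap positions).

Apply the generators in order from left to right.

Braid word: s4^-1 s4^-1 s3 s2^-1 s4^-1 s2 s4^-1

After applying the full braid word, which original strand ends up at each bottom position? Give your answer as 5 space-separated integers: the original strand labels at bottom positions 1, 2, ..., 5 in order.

Answer: 1 2 4 3 5

Derivation:
Gen 1 (s4^-1): strand 4 crosses under strand 5. Perm now: [1 2 3 5 4]
Gen 2 (s4^-1): strand 5 crosses under strand 4. Perm now: [1 2 3 4 5]
Gen 3 (s3): strand 3 crosses over strand 4. Perm now: [1 2 4 3 5]
Gen 4 (s2^-1): strand 2 crosses under strand 4. Perm now: [1 4 2 3 5]
Gen 5 (s4^-1): strand 3 crosses under strand 5. Perm now: [1 4 2 5 3]
Gen 6 (s2): strand 4 crosses over strand 2. Perm now: [1 2 4 5 3]
Gen 7 (s4^-1): strand 5 crosses under strand 3. Perm now: [1 2 4 3 5]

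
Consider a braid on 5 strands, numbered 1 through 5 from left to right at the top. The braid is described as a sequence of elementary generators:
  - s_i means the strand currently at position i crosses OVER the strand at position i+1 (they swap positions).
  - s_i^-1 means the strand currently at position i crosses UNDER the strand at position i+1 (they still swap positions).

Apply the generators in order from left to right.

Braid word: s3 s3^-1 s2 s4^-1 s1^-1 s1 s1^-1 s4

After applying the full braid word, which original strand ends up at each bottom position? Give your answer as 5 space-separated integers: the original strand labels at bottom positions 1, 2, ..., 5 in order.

Answer: 3 1 2 4 5

Derivation:
Gen 1 (s3): strand 3 crosses over strand 4. Perm now: [1 2 4 3 5]
Gen 2 (s3^-1): strand 4 crosses under strand 3. Perm now: [1 2 3 4 5]
Gen 3 (s2): strand 2 crosses over strand 3. Perm now: [1 3 2 4 5]
Gen 4 (s4^-1): strand 4 crosses under strand 5. Perm now: [1 3 2 5 4]
Gen 5 (s1^-1): strand 1 crosses under strand 3. Perm now: [3 1 2 5 4]
Gen 6 (s1): strand 3 crosses over strand 1. Perm now: [1 3 2 5 4]
Gen 7 (s1^-1): strand 1 crosses under strand 3. Perm now: [3 1 2 5 4]
Gen 8 (s4): strand 5 crosses over strand 4. Perm now: [3 1 2 4 5]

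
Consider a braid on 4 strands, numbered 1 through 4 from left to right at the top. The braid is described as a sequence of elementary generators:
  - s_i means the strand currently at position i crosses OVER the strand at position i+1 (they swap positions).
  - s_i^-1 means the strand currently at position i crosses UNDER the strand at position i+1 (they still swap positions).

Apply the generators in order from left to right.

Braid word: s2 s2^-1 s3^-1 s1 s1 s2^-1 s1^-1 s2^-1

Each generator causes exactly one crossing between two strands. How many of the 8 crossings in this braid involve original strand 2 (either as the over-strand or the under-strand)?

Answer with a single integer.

Gen 1: crossing 2x3. Involves strand 2? yes. Count so far: 1
Gen 2: crossing 3x2. Involves strand 2? yes. Count so far: 2
Gen 3: crossing 3x4. Involves strand 2? no. Count so far: 2
Gen 4: crossing 1x2. Involves strand 2? yes. Count so far: 3
Gen 5: crossing 2x1. Involves strand 2? yes. Count so far: 4
Gen 6: crossing 2x4. Involves strand 2? yes. Count so far: 5
Gen 7: crossing 1x4. Involves strand 2? no. Count so far: 5
Gen 8: crossing 1x2. Involves strand 2? yes. Count so far: 6

Answer: 6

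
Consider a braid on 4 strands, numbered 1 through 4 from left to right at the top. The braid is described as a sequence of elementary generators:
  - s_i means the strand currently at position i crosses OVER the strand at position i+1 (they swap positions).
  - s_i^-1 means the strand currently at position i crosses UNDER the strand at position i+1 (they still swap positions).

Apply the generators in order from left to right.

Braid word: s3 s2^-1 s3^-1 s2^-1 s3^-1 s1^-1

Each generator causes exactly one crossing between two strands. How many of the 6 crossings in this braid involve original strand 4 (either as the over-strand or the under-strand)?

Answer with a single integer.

Answer: 4

Derivation:
Gen 1: crossing 3x4. Involves strand 4? yes. Count so far: 1
Gen 2: crossing 2x4. Involves strand 4? yes. Count so far: 2
Gen 3: crossing 2x3. Involves strand 4? no. Count so far: 2
Gen 4: crossing 4x3. Involves strand 4? yes. Count so far: 3
Gen 5: crossing 4x2. Involves strand 4? yes. Count so far: 4
Gen 6: crossing 1x3. Involves strand 4? no. Count so far: 4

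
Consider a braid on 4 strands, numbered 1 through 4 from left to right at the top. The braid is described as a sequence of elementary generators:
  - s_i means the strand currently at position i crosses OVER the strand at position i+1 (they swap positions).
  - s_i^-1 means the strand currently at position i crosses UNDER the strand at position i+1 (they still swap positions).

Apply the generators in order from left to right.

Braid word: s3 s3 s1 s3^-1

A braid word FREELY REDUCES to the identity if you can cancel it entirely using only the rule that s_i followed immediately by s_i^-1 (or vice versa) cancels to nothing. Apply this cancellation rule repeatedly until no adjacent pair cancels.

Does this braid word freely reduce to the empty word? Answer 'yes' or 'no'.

Answer: no

Derivation:
Gen 1 (s3): push. Stack: [s3]
Gen 2 (s3): push. Stack: [s3 s3]
Gen 3 (s1): push. Stack: [s3 s3 s1]
Gen 4 (s3^-1): push. Stack: [s3 s3 s1 s3^-1]
Reduced word: s3 s3 s1 s3^-1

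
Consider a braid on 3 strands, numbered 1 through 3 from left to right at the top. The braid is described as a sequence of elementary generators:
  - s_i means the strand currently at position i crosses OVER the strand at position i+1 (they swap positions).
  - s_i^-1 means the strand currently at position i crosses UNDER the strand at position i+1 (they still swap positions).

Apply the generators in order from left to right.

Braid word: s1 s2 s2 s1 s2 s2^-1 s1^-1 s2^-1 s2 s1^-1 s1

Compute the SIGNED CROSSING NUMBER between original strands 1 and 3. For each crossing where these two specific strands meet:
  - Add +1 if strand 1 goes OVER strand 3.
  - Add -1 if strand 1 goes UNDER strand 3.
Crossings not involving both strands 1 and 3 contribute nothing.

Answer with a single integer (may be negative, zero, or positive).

Gen 1: crossing 1x2. Both 1&3? no. Sum: 0
Gen 2: 1 over 3. Both 1&3? yes. Contrib: +1. Sum: 1
Gen 3: 3 over 1. Both 1&3? yes. Contrib: -1. Sum: 0
Gen 4: crossing 2x1. Both 1&3? no. Sum: 0
Gen 5: crossing 2x3. Both 1&3? no. Sum: 0
Gen 6: crossing 3x2. Both 1&3? no. Sum: 0
Gen 7: crossing 1x2. Both 1&3? no. Sum: 0
Gen 8: 1 under 3. Both 1&3? yes. Contrib: -1. Sum: -1
Gen 9: 3 over 1. Both 1&3? yes. Contrib: -1. Sum: -2
Gen 10: crossing 2x1. Both 1&3? no. Sum: -2
Gen 11: crossing 1x2. Both 1&3? no. Sum: -2

Answer: -2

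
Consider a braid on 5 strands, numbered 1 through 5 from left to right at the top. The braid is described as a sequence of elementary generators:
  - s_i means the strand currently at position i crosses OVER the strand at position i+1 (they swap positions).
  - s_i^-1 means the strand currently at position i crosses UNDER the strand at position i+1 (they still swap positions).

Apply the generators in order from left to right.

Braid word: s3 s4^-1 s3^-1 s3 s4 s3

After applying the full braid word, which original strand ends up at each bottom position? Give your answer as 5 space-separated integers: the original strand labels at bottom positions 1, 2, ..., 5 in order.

Answer: 1 2 3 4 5

Derivation:
Gen 1 (s3): strand 3 crosses over strand 4. Perm now: [1 2 4 3 5]
Gen 2 (s4^-1): strand 3 crosses under strand 5. Perm now: [1 2 4 5 3]
Gen 3 (s3^-1): strand 4 crosses under strand 5. Perm now: [1 2 5 4 3]
Gen 4 (s3): strand 5 crosses over strand 4. Perm now: [1 2 4 5 3]
Gen 5 (s4): strand 5 crosses over strand 3. Perm now: [1 2 4 3 5]
Gen 6 (s3): strand 4 crosses over strand 3. Perm now: [1 2 3 4 5]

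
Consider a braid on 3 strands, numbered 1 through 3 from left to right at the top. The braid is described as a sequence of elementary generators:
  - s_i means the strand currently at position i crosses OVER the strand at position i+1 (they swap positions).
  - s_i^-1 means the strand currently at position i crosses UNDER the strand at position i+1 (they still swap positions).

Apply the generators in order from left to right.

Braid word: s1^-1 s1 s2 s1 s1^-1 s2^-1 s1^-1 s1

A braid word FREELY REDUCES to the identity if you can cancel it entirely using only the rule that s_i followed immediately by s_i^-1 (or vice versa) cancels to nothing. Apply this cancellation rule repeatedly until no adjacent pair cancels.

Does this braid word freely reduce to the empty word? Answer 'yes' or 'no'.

Gen 1 (s1^-1): push. Stack: [s1^-1]
Gen 2 (s1): cancels prior s1^-1. Stack: []
Gen 3 (s2): push. Stack: [s2]
Gen 4 (s1): push. Stack: [s2 s1]
Gen 5 (s1^-1): cancels prior s1. Stack: [s2]
Gen 6 (s2^-1): cancels prior s2. Stack: []
Gen 7 (s1^-1): push. Stack: [s1^-1]
Gen 8 (s1): cancels prior s1^-1. Stack: []
Reduced word: (empty)

Answer: yes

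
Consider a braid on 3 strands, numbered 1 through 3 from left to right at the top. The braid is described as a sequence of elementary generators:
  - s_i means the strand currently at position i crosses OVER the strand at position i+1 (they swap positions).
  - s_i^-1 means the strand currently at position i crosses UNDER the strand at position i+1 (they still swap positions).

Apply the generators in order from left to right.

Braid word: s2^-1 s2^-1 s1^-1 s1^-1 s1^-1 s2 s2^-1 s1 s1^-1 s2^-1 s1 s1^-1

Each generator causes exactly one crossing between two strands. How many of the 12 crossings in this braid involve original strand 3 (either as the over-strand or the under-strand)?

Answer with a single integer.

Gen 1: crossing 2x3. Involves strand 3? yes. Count so far: 1
Gen 2: crossing 3x2. Involves strand 3? yes. Count so far: 2
Gen 3: crossing 1x2. Involves strand 3? no. Count so far: 2
Gen 4: crossing 2x1. Involves strand 3? no. Count so far: 2
Gen 5: crossing 1x2. Involves strand 3? no. Count so far: 2
Gen 6: crossing 1x3. Involves strand 3? yes. Count so far: 3
Gen 7: crossing 3x1. Involves strand 3? yes. Count so far: 4
Gen 8: crossing 2x1. Involves strand 3? no. Count so far: 4
Gen 9: crossing 1x2. Involves strand 3? no. Count so far: 4
Gen 10: crossing 1x3. Involves strand 3? yes. Count so far: 5
Gen 11: crossing 2x3. Involves strand 3? yes. Count so far: 6
Gen 12: crossing 3x2. Involves strand 3? yes. Count so far: 7

Answer: 7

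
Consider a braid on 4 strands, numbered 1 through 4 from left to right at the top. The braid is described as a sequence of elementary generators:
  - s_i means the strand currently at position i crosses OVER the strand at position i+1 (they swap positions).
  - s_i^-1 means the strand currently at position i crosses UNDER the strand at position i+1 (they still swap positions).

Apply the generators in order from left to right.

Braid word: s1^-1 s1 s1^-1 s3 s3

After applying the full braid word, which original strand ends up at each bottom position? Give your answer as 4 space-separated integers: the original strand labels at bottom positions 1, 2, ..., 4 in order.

Answer: 2 1 3 4

Derivation:
Gen 1 (s1^-1): strand 1 crosses under strand 2. Perm now: [2 1 3 4]
Gen 2 (s1): strand 2 crosses over strand 1. Perm now: [1 2 3 4]
Gen 3 (s1^-1): strand 1 crosses under strand 2. Perm now: [2 1 3 4]
Gen 4 (s3): strand 3 crosses over strand 4. Perm now: [2 1 4 3]
Gen 5 (s3): strand 4 crosses over strand 3. Perm now: [2 1 3 4]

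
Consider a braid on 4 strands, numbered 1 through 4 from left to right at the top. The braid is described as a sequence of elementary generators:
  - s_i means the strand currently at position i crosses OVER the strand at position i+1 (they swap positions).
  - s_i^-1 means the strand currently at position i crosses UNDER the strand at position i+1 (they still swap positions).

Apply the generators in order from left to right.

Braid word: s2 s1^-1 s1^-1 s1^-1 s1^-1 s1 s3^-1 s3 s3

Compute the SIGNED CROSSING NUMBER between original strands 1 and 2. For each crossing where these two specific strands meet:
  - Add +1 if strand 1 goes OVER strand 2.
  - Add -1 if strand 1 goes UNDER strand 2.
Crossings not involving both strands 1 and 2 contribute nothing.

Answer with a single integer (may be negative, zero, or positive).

Gen 1: crossing 2x3. Both 1&2? no. Sum: 0
Gen 2: crossing 1x3. Both 1&2? no. Sum: 0
Gen 3: crossing 3x1. Both 1&2? no. Sum: 0
Gen 4: crossing 1x3. Both 1&2? no. Sum: 0
Gen 5: crossing 3x1. Both 1&2? no. Sum: 0
Gen 6: crossing 1x3. Both 1&2? no. Sum: 0
Gen 7: crossing 2x4. Both 1&2? no. Sum: 0
Gen 8: crossing 4x2. Both 1&2? no. Sum: 0
Gen 9: crossing 2x4. Both 1&2? no. Sum: 0

Answer: 0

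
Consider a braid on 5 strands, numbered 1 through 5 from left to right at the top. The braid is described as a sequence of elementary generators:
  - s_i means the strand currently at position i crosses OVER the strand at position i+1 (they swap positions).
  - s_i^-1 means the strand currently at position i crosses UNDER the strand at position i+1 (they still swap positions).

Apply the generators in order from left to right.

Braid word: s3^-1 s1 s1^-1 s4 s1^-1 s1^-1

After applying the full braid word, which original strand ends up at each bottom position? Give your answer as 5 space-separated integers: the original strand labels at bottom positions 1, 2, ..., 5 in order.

Answer: 1 2 4 5 3

Derivation:
Gen 1 (s3^-1): strand 3 crosses under strand 4. Perm now: [1 2 4 3 5]
Gen 2 (s1): strand 1 crosses over strand 2. Perm now: [2 1 4 3 5]
Gen 3 (s1^-1): strand 2 crosses under strand 1. Perm now: [1 2 4 3 5]
Gen 4 (s4): strand 3 crosses over strand 5. Perm now: [1 2 4 5 3]
Gen 5 (s1^-1): strand 1 crosses under strand 2. Perm now: [2 1 4 5 3]
Gen 6 (s1^-1): strand 2 crosses under strand 1. Perm now: [1 2 4 5 3]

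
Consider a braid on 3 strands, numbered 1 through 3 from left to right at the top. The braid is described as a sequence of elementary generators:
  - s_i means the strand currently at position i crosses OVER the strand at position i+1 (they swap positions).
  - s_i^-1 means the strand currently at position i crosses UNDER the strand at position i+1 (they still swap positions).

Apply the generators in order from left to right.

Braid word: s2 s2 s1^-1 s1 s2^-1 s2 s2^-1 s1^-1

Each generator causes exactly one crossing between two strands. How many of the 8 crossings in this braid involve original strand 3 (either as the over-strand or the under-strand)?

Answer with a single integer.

Gen 1: crossing 2x3. Involves strand 3? yes. Count so far: 1
Gen 2: crossing 3x2. Involves strand 3? yes. Count so far: 2
Gen 3: crossing 1x2. Involves strand 3? no. Count so far: 2
Gen 4: crossing 2x1. Involves strand 3? no. Count so far: 2
Gen 5: crossing 2x3. Involves strand 3? yes. Count so far: 3
Gen 6: crossing 3x2. Involves strand 3? yes. Count so far: 4
Gen 7: crossing 2x3. Involves strand 3? yes. Count so far: 5
Gen 8: crossing 1x3. Involves strand 3? yes. Count so far: 6

Answer: 6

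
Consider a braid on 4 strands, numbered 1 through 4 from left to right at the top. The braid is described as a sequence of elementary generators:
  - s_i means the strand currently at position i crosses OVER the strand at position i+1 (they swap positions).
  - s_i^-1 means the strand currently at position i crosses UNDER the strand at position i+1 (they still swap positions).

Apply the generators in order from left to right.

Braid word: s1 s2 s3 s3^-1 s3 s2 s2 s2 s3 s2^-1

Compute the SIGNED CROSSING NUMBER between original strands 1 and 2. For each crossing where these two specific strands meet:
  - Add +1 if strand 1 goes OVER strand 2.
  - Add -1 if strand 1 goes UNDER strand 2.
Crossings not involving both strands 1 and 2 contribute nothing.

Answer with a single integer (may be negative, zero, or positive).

Gen 1: 1 over 2. Both 1&2? yes. Contrib: +1. Sum: 1
Gen 2: crossing 1x3. Both 1&2? no. Sum: 1
Gen 3: crossing 1x4. Both 1&2? no. Sum: 1
Gen 4: crossing 4x1. Both 1&2? no. Sum: 1
Gen 5: crossing 1x4. Both 1&2? no. Sum: 1
Gen 6: crossing 3x4. Both 1&2? no. Sum: 1
Gen 7: crossing 4x3. Both 1&2? no. Sum: 1
Gen 8: crossing 3x4. Both 1&2? no. Sum: 1
Gen 9: crossing 3x1. Both 1&2? no. Sum: 1
Gen 10: crossing 4x1. Both 1&2? no. Sum: 1

Answer: 1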